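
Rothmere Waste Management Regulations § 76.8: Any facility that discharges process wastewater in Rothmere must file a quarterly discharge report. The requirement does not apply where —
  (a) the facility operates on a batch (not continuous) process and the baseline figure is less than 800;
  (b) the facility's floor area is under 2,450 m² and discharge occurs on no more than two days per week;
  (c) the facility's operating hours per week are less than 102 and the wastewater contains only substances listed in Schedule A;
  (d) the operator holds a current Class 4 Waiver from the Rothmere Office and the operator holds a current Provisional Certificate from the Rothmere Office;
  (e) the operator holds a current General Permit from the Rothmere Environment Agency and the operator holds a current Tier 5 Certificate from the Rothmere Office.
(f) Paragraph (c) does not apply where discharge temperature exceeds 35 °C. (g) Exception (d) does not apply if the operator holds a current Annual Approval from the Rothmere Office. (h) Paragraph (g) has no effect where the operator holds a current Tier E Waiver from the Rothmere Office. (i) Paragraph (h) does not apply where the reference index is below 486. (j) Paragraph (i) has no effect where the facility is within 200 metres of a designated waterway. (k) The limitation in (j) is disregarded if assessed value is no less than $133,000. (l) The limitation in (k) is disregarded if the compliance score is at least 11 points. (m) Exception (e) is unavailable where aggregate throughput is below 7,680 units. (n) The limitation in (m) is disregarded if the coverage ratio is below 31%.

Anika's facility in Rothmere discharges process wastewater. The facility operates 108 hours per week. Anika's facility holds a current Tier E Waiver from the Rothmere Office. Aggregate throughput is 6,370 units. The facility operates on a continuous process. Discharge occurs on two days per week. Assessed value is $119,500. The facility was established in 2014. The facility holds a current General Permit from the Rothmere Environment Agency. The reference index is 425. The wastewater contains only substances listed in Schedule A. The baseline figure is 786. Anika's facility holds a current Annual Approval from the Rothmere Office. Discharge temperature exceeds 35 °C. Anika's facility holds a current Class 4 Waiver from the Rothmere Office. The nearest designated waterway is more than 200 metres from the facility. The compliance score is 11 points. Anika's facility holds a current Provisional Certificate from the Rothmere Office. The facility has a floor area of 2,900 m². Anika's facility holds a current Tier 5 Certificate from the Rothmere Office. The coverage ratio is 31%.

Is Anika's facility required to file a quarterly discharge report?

Yes — Anika's facility must file a quarterly discharge report.

Exception (a) fails — the facility operates on a continuous process.
Exception (b) does not apply: the facility's floor area is 2,900 m², not under 2,450 m².
Exception (c) fails — the facility's operating hours per week are 108, not less than 102.
All of (d)'s requirements are met (a current Class 4 Waiver is held; a current Provisional Certificate is held). However, paragraphs (g)–(l) must be considered: (g) applies — a current Annual Approval is held. (h) would limit (g) — a current Tier E Waiver is held — but (i) sets (h) aside: (i) operates against (h): the reference index is 425, below the 486 limit. (j) is not triggered (the facility is more than 200 m from any designated waterway), so (i) stands. So (d) is unavailable.
Exception (e) is satisfied on its face — a current General Permit is held; a current Tier 5 Certificate is held. However, paragraphs (m)–(n) must be considered: (m) operates against (e): aggregate throughput is 6,370 units, below the 7,680 units limit. (n), which would lift (m), is not engaged — the coverage ratio is 31%, not below 31%. (e) is therefore removed.
No exception applies. The general rule governs.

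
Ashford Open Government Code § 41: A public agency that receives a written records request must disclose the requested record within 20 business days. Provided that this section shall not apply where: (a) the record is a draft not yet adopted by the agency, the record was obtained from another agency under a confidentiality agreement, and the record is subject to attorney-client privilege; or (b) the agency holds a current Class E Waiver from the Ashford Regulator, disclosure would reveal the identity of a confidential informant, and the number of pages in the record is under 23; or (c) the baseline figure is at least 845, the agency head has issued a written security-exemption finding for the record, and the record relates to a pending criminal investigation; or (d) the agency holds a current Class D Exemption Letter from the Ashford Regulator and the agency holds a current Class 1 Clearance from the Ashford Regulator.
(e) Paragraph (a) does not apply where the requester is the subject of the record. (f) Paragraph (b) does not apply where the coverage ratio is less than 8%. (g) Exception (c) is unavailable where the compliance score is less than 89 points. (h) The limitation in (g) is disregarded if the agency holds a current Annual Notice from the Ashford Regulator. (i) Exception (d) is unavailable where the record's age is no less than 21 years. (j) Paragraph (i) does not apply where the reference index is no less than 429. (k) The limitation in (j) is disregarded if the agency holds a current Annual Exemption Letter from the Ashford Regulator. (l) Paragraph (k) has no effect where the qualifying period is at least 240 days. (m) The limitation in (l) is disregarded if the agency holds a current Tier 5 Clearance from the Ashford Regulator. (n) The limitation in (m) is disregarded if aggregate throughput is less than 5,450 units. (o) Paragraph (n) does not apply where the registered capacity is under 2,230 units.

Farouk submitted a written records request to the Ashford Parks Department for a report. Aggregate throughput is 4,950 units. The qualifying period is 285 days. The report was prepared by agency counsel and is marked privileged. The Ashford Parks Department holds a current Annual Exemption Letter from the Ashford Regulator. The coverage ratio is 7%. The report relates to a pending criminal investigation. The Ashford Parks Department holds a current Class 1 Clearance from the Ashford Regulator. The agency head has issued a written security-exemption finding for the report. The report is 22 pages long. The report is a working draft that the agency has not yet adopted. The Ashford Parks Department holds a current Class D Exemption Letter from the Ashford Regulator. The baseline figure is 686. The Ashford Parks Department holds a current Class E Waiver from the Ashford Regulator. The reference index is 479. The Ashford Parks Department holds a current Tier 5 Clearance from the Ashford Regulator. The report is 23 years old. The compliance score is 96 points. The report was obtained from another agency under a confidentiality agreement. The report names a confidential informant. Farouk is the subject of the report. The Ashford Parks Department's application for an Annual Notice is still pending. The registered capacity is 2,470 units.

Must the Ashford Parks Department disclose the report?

Exception (a): the report is an unadopted draft; the report was obtained under a confidentiality agreement; the report is privileged — every condition holds. But applying paragraph (e): (e) operates against (a): Farouk is the subject of the report. So (a) is unavailable.
Exception (b)'s conditions are all satisfied: a current Class E Waiver is held; the report names a confidential informant; the number of pages in the record is 22, under the 23 limit. But: (f) is engaged — the coverage ratio is 7%, less than the 8% limit. Exception (b) does not apply.
Exception (c) does not apply: the baseline figure is 686, short of 845.
All of (d)'s requirements are met (a current Class D Exemption Letter is held; a current Class 1 Clearance is held). Considering the limiting provisions: (i) operates (the record's age is 23 years, meeting the 21 years threshold), but is set aside by (j): (j) operates against (i): the reference index is 479, meeting the 429 threshold. (k) applies (a current Annual Exemption Letter is held), but is set aside by (l): (l) operates against (k): the qualifying period is 285 days, meeting the 240 days threshold. (m) would limit (l) — a current Tier 5 Clearance is held — but (n) sets (m) aside: (n) operates — aggregate throughput is 4,950 units, less than the 5,450 units limit. (o) is not triggered (the registered capacity is 2,470 units, not under 2,230 units), so (n) stands. So (d) applies.

No — exception (d) applies; the Ashford Parks Department is not required to disclose the report.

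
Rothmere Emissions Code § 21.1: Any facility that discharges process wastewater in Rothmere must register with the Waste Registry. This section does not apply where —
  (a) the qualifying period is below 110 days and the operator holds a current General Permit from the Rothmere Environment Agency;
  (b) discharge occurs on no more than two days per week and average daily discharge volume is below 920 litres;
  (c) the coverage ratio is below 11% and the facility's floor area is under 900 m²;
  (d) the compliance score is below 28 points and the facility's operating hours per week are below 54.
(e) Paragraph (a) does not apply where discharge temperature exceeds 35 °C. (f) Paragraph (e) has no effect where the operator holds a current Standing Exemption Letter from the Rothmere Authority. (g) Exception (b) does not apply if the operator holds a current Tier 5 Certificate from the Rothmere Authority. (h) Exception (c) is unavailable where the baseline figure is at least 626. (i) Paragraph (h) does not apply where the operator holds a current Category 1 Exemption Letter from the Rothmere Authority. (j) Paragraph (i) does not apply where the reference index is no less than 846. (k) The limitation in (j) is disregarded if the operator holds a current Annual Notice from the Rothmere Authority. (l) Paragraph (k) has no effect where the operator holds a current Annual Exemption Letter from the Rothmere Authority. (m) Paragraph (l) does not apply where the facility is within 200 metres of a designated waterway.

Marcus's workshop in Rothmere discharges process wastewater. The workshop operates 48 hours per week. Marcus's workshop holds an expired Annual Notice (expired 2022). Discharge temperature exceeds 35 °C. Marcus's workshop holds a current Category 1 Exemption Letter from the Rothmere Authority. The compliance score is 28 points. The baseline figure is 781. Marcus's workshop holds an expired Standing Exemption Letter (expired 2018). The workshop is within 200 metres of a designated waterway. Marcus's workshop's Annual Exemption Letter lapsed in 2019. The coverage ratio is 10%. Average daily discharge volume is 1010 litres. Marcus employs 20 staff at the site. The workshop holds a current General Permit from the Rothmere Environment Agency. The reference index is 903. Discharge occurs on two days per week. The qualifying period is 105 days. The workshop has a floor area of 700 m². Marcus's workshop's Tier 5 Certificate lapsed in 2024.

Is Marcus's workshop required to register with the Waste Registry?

Exception (a) is satisfied on its face — the qualifying period is 105 days, below the 110 days limit; a current General Permit is held. But: (e) operates against (a): discharge temperature exceeds 35 °C. (f), which would lift (e), is not triggered — there is no Standing Exemption Letter in force. Exception (a) does not apply.
Exception (b) requires that average daily discharge volume is below 920 litres; but average daily discharge volume is 1010 litres, not below 920 litres, so (b) is unavailable.
All of (c)'s requirements are met (the coverage ratio is 10%, below the 11% limit; the facility's floor area is 700 m², under the 900 m² limit). But applying paragraphs (h)–(m): (h) operates against (c): the baseline figure is 781, meeting the 626 threshold. (i) is engaged (a current Category 1 Exemption Letter is held), but is set aside by (j): (j) operates against (i): the reference index is 903, meeting the 846 threshold. (k), which would lift (j), is not triggered — the Annual Notice is not current. Exception (c) does not apply.
Exception (d) fails — the compliance score is 28 points, not below 28 points.
Every exception is unavailable, so the rule governs.

Yes — Marcus's workshop must register with the Waste Registry.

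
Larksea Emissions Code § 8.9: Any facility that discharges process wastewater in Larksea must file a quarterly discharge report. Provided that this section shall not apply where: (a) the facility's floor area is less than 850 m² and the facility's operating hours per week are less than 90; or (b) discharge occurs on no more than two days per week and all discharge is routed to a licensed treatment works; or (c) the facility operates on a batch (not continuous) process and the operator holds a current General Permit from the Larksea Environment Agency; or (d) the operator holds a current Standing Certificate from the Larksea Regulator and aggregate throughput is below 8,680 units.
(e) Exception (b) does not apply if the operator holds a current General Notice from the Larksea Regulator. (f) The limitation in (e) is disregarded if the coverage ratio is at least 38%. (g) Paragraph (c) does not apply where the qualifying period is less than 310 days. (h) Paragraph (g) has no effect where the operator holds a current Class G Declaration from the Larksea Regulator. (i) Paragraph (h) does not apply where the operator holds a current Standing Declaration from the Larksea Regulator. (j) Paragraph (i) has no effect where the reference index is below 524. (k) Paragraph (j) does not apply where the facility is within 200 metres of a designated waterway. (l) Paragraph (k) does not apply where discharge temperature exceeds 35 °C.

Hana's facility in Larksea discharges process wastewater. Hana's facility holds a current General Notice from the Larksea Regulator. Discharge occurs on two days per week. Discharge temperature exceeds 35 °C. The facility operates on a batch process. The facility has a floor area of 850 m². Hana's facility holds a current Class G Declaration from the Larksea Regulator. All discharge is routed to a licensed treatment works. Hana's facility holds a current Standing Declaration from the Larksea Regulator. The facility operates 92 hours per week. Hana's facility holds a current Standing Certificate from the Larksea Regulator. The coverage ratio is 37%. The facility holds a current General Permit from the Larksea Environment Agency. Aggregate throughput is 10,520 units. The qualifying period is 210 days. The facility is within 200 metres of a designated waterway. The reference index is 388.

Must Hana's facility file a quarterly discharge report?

No — exception (c) applies; Hana's facility is not required to file a quarterly discharge report.

Exception (a) fails — the facility's floor area is 850 m², not less than 850 m².
All of (b)'s requirements are met (discharge occurs on no more than two days per week; discharge is routed to a licensed treatment works). But: (e) is triggered — a current General Notice is held. (f), which would lift (e), does not operate here — the coverage ratio is 37%, short of 38%. Exception (b) does not apply.
All of (c)'s requirements are met (the facility operates on a batch process; a current General Permit is held). Considering the limiting provisions: (g) would limit (c) — the qualifying period is 210 days, less than the 310 days limit — but (h) sets (g) aside: (h) operates against (g): a current Class G Declaration is held. (i) would limit (h) — a current Standing Declaration is held — but (j) sets (i) aside: (j) operates against (i): the reference index is 388, below the 524 limit. (k) would limit (j) — the facility is within 200 m of a designated waterway — but (l) sets (k) aside: (l) is triggered — discharge temperature exceeds 35 °C. (c) remains available.
Exception (d) requires that aggregate throughput is below 8,680 units; but aggregate throughput is 10,520 units, not below 8,680 units, so (d) is unavailable.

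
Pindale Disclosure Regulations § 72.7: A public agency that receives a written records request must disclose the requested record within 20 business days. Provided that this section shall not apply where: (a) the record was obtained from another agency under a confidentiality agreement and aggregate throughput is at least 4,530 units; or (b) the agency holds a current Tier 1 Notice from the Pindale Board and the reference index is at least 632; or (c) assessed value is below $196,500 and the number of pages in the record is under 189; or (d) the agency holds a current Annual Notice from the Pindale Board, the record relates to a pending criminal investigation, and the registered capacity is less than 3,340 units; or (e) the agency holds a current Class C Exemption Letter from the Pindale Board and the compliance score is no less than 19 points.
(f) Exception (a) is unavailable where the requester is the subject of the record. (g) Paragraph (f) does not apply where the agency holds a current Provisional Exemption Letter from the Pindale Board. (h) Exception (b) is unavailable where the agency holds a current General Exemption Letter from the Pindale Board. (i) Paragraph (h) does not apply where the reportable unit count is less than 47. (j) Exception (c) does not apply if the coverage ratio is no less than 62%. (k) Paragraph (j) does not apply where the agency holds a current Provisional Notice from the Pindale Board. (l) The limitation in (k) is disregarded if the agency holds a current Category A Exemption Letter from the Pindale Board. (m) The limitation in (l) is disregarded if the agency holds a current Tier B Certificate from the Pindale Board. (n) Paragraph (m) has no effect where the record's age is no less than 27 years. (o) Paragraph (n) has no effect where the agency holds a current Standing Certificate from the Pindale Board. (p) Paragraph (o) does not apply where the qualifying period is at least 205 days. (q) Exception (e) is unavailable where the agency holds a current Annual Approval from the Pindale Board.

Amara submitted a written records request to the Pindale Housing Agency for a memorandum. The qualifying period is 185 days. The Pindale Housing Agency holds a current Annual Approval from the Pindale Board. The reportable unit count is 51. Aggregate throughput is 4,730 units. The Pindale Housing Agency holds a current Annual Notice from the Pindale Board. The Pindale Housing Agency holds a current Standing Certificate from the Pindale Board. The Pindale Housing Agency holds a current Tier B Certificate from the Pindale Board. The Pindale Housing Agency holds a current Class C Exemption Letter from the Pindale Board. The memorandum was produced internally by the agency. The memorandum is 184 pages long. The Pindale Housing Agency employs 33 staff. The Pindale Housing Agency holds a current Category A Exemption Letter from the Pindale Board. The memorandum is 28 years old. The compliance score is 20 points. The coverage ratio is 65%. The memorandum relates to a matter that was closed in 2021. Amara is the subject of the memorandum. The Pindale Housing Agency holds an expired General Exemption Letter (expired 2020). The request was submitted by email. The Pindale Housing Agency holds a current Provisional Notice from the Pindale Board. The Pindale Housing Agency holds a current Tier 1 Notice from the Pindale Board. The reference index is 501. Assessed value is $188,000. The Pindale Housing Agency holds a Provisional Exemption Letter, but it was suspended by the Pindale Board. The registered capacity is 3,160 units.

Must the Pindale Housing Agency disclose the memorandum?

Exception (a) fails — the memorandum was produced internally.
Exception (b) does not apply: the reference index is 501, short of 632.
All of (c)'s requirements are met (assessed value is $188,000, below the $196,500 limit; the number of pages in the record is 184, under the 189 limit). As to paragraphs (j)–(p): (j) is engaged (the coverage ratio is 65%, meeting the 62% threshold), but is displaced by (k): (k) operates — a current Provisional Notice is held. (l) operates (a current Category A Exemption Letter is held), but is displaced by (m): (m) operates against (l): a current Tier B Certificate is held. (n) would limit (m) — the record's age is 28 years, meeting the 27 years threshold — but (o) sets (n) aside: (o) operates against (n): a current Standing Certificate is held. (p), which would lift (o), does not operate here — the qualifying period is 185 days, short of 205 days. Exception (c) stands.
Exception (d) fails — the memorandum relates to a closed matter.
Exception (e) is satisfied on its face — a current Class C Exemption Letter is held; the compliance score is 20 points, meeting the 19 points threshold. Turning to paragraph (q): (q) operates against (e): a current Annual Approval is held. (e) is therefore removed.

No — exception (c) applies; the Pindale Housing Agency is not required to disclose the memorandum.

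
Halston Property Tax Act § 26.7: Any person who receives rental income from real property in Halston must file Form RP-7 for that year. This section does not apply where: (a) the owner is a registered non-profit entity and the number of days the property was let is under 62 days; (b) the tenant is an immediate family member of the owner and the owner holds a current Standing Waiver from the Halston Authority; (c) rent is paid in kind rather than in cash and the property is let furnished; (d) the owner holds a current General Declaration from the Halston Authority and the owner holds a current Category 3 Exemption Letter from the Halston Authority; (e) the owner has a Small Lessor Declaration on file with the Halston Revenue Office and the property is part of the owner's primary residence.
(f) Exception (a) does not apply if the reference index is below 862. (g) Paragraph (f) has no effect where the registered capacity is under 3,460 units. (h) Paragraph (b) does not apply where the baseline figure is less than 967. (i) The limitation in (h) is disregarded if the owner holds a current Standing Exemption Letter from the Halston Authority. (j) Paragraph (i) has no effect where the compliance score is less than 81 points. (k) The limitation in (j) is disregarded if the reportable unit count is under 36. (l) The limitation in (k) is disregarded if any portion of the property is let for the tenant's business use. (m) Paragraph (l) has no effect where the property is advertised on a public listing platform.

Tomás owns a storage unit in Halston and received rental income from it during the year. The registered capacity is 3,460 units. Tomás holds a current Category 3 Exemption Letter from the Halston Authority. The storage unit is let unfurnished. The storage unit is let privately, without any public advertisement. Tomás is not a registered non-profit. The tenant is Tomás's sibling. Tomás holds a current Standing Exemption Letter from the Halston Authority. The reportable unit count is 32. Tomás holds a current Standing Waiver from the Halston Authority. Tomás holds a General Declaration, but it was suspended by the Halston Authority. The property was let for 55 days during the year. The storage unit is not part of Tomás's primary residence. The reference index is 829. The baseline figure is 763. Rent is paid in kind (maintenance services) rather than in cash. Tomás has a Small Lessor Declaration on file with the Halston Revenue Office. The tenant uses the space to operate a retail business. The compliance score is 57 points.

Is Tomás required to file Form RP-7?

Exception (a) requires that the owner is a registered non-profit entity; but Tomás is not a registered non-profit, so (a) is unavailable.
Exception (b) is satisfied on its face — the tenant is an immediate family member; a current Standing Waiver is held. However, paragraphs (h)–(m) must be considered: (h) applies — the baseline figure is 763, less than the 967 limit. (i) would limit (h) — a current Standing Exemption Letter is held — but (j) sets (i) aside: (j) operates against (i): the compliance score is 57 points, less than the 81 points limit. (k) applies (the reportable unit count is 32, under the 36 limit), but yields to (l): (l) applies — the space is let for business use. (m), which would lift (l), is inapplicable — the property is let privately without advertisement. Exception (b) does not apply.
Exception (c) does not apply: the property is let unfurnished.
Exception (d) fails — no current General Declaration is held.
Exception (e) does not apply: the storage unit is not part of the primary residence.
None of the exceptions is available; § 26.7 applies in full.

Yes — Tomás must file Form RP-7.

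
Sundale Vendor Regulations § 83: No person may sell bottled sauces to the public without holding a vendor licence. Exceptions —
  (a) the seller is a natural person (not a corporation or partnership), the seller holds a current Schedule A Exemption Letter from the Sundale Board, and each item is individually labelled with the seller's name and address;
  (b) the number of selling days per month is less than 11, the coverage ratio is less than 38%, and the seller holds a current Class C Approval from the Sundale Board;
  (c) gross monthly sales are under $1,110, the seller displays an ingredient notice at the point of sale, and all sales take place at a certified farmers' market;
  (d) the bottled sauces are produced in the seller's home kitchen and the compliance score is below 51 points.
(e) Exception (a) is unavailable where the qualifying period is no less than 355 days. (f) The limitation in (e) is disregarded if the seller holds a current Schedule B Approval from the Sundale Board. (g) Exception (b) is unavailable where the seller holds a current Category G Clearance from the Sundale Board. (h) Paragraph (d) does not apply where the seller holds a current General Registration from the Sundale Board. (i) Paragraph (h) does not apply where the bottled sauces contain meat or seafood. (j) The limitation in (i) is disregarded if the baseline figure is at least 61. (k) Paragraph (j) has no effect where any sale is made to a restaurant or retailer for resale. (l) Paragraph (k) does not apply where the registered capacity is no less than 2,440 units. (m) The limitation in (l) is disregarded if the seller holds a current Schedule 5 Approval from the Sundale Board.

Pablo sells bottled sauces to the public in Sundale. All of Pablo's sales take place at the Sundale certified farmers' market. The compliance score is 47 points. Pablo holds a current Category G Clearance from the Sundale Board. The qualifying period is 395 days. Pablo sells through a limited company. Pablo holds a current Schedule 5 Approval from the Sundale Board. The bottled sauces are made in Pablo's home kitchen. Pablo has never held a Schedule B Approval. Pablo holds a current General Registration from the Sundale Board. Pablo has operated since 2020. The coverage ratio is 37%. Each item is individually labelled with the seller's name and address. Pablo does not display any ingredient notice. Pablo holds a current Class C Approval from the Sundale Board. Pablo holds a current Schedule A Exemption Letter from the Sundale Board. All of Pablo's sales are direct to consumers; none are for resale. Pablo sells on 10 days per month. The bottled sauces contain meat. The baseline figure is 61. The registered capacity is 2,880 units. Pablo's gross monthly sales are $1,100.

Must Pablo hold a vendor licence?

Yes — Pablo must hold a vendor licence.

Exception (a) requires that the seller is a natural person (not a corporation or partnership); but the seller operates through a limited company, so (a) is unavailable.
Exception (b) is satisfied on its face — the number of selling days per month is 10, less than the 11 limit; the coverage ratio is 37%, less than the 38% limit; a current Class C Approval is held. But applying paragraph (g): (g) operates against (b): a current Category G Clearance is held. Exception (b) does not apply.
Exception (c) does not apply: no ingredient notice is displayed.
Exception (d): the bottled sauces are home-kitchen produced; the compliance score is 47 points, below the 51 points limit — every condition holds. Turning to paragraphs (h)–(m): (h) operates against (d): a current General Registration is held. (i) would limit (h) — the bottled sauces contain meat — but (j) sets (i) aside: (j) operates — the baseline figure is 61, meeting the 61 threshold. (k), which would lift (j), is not engaged — no sales are for resale. (d) is therefore removed.
No exception displaces § 83.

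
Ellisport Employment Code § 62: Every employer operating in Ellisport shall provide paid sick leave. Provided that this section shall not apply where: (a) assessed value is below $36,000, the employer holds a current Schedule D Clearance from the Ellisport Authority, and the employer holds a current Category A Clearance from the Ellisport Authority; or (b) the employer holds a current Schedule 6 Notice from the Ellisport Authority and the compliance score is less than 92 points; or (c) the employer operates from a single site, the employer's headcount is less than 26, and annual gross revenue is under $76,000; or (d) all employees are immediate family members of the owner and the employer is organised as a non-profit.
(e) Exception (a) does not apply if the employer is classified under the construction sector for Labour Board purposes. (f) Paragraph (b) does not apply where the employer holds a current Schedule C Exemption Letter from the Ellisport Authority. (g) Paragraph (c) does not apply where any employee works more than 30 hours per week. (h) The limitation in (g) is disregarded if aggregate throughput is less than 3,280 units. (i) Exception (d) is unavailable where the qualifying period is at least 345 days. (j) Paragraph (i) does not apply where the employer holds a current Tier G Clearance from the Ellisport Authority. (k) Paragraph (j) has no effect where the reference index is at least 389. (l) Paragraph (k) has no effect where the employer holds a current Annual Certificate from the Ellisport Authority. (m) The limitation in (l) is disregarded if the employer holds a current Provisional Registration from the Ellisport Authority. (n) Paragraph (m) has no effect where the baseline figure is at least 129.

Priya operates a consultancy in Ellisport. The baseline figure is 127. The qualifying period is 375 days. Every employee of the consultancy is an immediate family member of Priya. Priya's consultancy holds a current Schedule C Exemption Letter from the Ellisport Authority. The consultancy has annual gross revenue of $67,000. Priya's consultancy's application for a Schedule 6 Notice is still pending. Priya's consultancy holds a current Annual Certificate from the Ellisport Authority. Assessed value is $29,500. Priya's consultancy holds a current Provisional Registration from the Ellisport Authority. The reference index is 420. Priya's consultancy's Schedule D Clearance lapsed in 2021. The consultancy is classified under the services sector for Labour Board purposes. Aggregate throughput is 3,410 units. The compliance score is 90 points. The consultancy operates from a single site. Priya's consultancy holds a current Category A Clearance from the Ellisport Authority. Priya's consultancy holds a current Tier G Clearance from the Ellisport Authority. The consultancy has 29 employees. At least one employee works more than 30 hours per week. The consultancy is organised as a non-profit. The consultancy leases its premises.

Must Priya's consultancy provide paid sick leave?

Exception (a) fails — no current Schedule D Clearance is held.
Exception (b) requires that the employer holds a current Schedule 6 Notice from the Ellisport Authority; but the Schedule 6 Notice is not current, so (b) is unavailable.
Exception (c) fails — the employer's headcount is 29, not less than 26.
All of (d)'s requirements are met (every employee is an immediate family member; the employer is a non-profit). But: (i) applies — the qualifying period is 375 days, meeting the 345 days threshold. (j) operates (a current Tier G Clearance is held), but is itself disapplied by (k): (k) applies — the reference index is 420, meeting the 389 threshold. (l) is triggered (a current Annual Certificate is held), but is overridden by (m): (m) operates against (l): a current Provisional Registration is held. (n) does not operate here (the baseline figure is 127, short of 129), so (m) stands. (d) is therefore removed.
None of the exceptions is available; § 62 applies in full.

Yes — Priya's consultancy must provide paid sick leave.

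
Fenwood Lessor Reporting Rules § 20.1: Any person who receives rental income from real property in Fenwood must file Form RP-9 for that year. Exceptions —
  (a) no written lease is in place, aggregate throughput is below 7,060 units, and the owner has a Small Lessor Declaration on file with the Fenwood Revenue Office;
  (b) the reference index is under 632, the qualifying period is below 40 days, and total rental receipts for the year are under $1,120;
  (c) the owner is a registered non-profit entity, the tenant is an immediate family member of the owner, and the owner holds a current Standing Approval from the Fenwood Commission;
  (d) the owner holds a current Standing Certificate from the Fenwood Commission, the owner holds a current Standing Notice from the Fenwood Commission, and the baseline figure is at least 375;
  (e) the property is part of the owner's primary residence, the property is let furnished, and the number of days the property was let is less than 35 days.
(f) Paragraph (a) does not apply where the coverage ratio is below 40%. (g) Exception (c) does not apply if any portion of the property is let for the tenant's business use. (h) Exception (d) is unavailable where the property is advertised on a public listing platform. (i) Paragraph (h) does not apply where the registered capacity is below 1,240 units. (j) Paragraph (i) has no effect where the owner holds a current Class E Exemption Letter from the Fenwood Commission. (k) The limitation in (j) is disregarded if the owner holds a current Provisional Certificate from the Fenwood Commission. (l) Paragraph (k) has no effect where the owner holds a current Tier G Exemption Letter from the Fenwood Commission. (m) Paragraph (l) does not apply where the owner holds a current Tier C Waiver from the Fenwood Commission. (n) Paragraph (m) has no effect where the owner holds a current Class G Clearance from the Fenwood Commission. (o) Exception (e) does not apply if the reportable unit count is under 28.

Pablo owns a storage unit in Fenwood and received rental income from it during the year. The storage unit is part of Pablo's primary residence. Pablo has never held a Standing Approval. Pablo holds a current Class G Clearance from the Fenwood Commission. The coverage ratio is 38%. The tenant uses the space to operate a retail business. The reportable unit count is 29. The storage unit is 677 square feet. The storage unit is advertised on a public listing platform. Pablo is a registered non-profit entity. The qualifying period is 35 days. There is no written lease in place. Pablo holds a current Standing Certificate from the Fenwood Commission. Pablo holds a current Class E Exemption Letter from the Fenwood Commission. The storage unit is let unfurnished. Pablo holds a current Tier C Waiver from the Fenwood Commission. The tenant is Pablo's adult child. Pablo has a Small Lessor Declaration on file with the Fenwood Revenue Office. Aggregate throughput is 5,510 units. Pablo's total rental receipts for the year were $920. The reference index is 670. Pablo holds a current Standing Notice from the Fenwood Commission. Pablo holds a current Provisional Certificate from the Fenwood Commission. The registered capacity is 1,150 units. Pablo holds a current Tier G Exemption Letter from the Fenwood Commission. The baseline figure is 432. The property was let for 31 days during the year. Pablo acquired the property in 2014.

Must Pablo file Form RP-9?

Yes — Pablo must file Form RP-9.

All of (a)'s requirements are met (there is no written lease; aggregate throughput is 5,510 units, below the 7,060 units limit; a Small Lessor Declaration is on file). However, paragraph (f) must be considered: (f) is triggered — the coverage ratio is 38%, below the 40% limit. Exception (a) does not apply.
Exception (b) fails — the reference index is 670, not under 632.
Exception (c) does not apply: the Standing Approval is not current.
Exception (d)'s conditions are all satisfied: a current Standing Certificate is held; a current Standing Notice is held; the baseline figure is 432, meeting the 375 threshold. Turning to paragraphs (h)–(n): (h) is engaged — the property is publicly advertised. (i) applies (the registered capacity is 1,150 units, below the 1,240 units limit), but is overridden by (j): (j) operates against (i): a current Class E Exemption Letter is held. (k) would limit (j) — a current Provisional Certificate is held — but (l) sets (k) aside: (l) operates against (k): a current Tier G Exemption Letter is held. (m) is triggered (a current Tier C Waiver is held), but is overridden by (n): (n) operates — a current Class G Clearance is held. Exception (d) does not apply.
Exception (e) fails — the property is let unfurnished.
None of the exceptions is available; § 20.1 applies in full.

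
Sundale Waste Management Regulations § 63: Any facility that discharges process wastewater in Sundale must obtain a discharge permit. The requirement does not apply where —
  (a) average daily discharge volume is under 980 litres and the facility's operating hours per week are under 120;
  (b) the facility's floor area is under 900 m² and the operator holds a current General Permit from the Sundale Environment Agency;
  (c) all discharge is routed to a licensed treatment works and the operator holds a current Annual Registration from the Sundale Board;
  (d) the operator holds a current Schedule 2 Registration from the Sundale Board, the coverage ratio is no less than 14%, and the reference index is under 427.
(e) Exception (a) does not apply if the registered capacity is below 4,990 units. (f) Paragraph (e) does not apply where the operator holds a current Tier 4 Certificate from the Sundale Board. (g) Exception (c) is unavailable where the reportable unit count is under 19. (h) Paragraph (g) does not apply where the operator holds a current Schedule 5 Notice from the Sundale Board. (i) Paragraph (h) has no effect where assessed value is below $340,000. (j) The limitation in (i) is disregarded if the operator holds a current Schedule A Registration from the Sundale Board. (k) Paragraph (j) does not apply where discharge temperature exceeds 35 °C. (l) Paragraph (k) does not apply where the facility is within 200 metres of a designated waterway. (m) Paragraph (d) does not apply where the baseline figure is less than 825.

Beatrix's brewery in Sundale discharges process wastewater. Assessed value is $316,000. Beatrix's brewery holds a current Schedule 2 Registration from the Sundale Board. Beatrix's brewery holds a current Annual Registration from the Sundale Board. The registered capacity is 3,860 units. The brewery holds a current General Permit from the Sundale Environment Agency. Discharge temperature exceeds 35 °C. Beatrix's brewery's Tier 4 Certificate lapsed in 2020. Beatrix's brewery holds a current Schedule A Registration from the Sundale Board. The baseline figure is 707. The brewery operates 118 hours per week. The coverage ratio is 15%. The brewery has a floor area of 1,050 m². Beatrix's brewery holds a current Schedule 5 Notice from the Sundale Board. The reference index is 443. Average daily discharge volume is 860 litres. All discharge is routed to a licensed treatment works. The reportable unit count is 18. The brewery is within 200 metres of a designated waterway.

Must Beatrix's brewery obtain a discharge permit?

All of (a)'s requirements are met (average daily discharge volume is 860 litres, under the 980 litres limit; the facility's operating hours per week are 118, under the 120 limit). However, paragraphs (e)–(f) must be considered: (e) operates against (a): the registered capacity is 3,860 units, below the 4,990 units limit. (f) is not triggered (there is no Tier 4 Certificate in force), so (e) stands. Exception (a) does not apply.
Exception (b) fails — the facility's floor area is 1,050 m², not under 900 m².
Exception (c): discharge is routed to a licensed treatment works; a current Annual Registration is held — every condition holds. Under paragraphs (g)–(l): (g) is engaged (the reportable unit count is 18, under the 19 limit), but is itself disapplied by (h): (h) is engaged — a current Schedule 5 Notice is held. (i) would limit (h) — assessed value is $316,000, below the $340,000 limit — but (j) sets (i) aside: (j) is triggered — a current Schedule A Registration is held. (k) applies (discharge temperature exceeds 35 °C), but is set aside by (l): (l) operates against (k): the brewery is within 200 m of a designated waterway. So (c) applies.
Exception (d) fails — the reference index is 443, not under 427.

No — exception (c) applies; Beatrix's brewery is not required to obtain a discharge permit.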